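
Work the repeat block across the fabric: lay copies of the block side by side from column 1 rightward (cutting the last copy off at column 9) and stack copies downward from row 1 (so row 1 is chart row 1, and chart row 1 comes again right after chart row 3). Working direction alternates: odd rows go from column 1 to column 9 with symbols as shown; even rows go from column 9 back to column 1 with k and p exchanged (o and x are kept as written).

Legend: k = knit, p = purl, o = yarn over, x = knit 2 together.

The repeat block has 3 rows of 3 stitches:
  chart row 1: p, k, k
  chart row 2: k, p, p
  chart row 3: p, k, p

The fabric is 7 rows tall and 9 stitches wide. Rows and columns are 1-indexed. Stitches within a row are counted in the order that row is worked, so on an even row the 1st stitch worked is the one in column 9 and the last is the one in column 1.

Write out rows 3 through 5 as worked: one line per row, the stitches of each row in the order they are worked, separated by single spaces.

Row 3: chart row 3, RS - tile across columns 1-9 and work as-is.
Row 4: chart row 1, WS - tiled (columns 1-9): p k k p k k p k k; work from column 9 back to 1 with k<->p swapped.
Row 5: chart row 2, RS - tile across columns 1-9 and work as-is.

Rows as worked:
p k p p k p p k p
p p k p p k p p k
k p p k p p k p p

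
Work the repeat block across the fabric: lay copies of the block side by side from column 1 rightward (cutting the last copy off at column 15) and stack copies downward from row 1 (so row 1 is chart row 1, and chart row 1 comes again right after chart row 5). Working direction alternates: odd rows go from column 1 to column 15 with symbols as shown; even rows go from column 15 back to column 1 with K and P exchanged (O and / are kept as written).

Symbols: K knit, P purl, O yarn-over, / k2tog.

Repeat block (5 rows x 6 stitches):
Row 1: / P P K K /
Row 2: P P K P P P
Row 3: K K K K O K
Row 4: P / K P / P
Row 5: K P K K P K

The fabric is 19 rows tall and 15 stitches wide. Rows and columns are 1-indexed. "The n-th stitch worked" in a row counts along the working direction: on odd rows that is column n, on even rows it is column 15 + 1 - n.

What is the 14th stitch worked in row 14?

Row 14: (14-1) mod 5 = 3, so use chart row 4. Even row -> WS.
Chart row 4 tiled across columns 1-15: P / K P / P P / K P / P P / K
WS row: flip the tiled sequence (start at column 15) and apply K<->P; O and / stay.
Row 14 as worked: P / K K / K P / K K / K P / K
The 14th stitch worked is /.

== STITCH ==
/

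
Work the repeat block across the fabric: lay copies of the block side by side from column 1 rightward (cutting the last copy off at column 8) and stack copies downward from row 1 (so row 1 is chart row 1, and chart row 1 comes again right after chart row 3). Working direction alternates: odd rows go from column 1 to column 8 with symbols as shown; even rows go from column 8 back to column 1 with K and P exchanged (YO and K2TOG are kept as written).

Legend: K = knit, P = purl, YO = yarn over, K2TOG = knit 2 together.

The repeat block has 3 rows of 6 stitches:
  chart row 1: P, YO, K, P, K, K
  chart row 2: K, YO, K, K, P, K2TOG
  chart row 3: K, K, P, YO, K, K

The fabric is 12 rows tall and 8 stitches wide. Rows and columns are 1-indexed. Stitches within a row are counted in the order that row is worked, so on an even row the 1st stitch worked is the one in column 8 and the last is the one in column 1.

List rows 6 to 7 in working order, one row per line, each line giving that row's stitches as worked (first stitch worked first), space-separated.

Row 6: chart row 3, WS - tiled (columns 1-8): K K P YO K K K K; work from column 8 back to 1 with K<->P swapped.
Row 7: chart row 1, RS - tile across columns 1-8 and work as-is.

== ROWS AS WORKED ==
P P P P YO K P P
P YO K P K K P YO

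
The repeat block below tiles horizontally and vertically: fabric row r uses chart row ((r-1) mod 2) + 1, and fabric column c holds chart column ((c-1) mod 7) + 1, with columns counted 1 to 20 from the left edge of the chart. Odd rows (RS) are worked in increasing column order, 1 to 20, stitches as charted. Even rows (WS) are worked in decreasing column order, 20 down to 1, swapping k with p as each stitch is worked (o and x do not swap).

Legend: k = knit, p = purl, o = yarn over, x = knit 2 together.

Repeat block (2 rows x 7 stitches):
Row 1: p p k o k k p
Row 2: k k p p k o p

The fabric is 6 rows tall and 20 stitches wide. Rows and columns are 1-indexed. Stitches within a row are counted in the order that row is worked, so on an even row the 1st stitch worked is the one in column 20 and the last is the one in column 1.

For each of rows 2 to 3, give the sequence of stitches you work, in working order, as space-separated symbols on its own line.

Row 2: chart row 2, WS - tiled (columns 1-20): k k p p k o p k k p p k o p k k p p k o; work from column 20 back to 1 with k<->p swapped.
Row 3: chart row 1, RS - tile across columns 1-20 and work as-is.

Rows as worked:
o p k k p p k o p k k p p k o p k k p p
p p k o k k p p p k o k k p p p k o k k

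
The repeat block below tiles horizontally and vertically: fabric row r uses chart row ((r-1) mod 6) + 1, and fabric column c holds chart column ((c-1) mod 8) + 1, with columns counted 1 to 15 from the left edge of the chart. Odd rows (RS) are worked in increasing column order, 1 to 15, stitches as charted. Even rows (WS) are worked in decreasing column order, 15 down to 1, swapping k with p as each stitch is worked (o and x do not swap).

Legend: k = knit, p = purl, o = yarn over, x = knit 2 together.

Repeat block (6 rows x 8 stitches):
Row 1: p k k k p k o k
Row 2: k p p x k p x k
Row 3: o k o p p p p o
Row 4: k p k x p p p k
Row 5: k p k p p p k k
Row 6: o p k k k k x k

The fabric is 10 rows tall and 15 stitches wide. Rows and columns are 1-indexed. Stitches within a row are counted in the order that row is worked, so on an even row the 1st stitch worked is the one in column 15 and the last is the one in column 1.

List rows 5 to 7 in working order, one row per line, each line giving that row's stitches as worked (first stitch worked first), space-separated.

== ROWS AS WORKED ==
k p k p p p k k k p k p p p k
x p p p p k o p x p p p p k o
p k k k p k o k p k k k p k o

Derivation:
Row 5: chart row 5, RS - tile across columns 1-15 and work as-is.
Row 6: chart row 6, WS - tiled (columns 1-15): o p k k k k x k o p k k k k x; work from column 15 back to 1 with k<->p swapped.
Row 7: chart row 1, RS - tile across columns 1-15 and work as-is.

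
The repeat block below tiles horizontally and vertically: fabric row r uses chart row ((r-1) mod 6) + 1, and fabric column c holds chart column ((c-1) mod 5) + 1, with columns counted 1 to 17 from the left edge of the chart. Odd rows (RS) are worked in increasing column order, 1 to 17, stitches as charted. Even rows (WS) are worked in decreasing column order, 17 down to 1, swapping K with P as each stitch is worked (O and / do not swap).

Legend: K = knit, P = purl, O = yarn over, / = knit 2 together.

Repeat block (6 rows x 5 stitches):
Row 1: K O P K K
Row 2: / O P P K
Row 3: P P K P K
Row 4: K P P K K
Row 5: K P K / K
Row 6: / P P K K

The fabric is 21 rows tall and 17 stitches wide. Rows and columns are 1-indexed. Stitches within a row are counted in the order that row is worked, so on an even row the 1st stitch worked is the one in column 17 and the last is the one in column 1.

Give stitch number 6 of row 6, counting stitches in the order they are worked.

Result:
K

Derivation:
Row 6 uses chart row ((6-1) mod 6)+1 = 6. Row 6 is even, so WS.
Chart row 6 tiled across columns 1-17: / P P K K / P P K K / P P K K / P
WS row: flip the tiled sequence (start at column 17) and apply K<->P; O and / stay.
Row 6 as worked: K / P P K K / P P K K / P P K K /
Counting 6 along the worked row gives K.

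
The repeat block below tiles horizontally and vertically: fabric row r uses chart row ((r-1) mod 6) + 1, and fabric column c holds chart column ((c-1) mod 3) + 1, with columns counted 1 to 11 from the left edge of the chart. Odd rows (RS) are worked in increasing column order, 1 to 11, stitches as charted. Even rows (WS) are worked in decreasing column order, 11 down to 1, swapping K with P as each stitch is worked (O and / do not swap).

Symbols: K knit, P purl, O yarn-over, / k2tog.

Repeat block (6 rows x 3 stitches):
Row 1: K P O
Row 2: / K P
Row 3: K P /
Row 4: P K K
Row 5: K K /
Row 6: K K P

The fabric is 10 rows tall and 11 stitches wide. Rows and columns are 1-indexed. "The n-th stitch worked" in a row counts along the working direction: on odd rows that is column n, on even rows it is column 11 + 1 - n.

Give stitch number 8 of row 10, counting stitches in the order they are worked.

For row 10: chart row = ((10-1) mod 6) + 1 = 4; this is a WS (even) row.
Chart row 4 tiled across columns 1-11: P K K P K K P K K P K
WS: work from column 11 back to column 1 (reverse the tiled row), swapping K<->P (O and / unchanged).
Row 10 as worked: P K P P K P P K P P K
Stitch 8 in working order -> K

Result:
K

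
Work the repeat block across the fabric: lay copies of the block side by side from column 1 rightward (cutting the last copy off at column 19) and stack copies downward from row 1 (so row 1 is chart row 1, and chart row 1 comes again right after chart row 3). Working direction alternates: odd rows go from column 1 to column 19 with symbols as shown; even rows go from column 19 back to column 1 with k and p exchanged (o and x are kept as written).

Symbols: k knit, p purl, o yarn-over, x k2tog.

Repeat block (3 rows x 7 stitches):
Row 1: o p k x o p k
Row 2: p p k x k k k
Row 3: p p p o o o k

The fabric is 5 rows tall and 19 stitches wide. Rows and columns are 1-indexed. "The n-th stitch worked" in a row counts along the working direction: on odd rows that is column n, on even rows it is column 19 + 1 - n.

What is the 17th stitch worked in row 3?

Result:
p

Derivation:
Row 3: (3-1) mod 3 = 2, so use chart row 3. Odd row -> RS.
Chart row 3 tiled across columns 1-19: p p p o o o k p p p o o o k p p p o o
Right side: take the tiled row as-is (worked left to right from column 1).
The 17th stitch worked is p.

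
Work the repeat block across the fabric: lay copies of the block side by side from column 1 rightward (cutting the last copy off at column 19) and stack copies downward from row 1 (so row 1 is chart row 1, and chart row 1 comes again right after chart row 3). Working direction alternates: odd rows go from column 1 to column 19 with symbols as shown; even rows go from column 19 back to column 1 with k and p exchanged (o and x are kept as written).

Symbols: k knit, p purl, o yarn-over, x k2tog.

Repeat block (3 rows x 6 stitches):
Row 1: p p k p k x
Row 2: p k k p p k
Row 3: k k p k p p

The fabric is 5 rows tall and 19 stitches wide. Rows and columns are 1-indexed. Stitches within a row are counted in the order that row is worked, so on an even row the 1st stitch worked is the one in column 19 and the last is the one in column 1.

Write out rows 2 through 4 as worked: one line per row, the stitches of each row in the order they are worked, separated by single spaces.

Row 2: chart row 2, WS - tiled (columns 1-19): p k k p p k p k k p p k p k k p p k p; work from column 19 back to 1 with k<->p swapped.
Row 3: chart row 3, RS - tile across columns 1-19 and work as-is.
Row 4: chart row 1, WS - tiled (columns 1-19): p p k p k x p p k p k x p p k p k x p; work from column 19 back to 1 with k<->p swapped.

Rows as worked:
k p k k p p k p k k p p k p k k p p k
k k p k p p k k p k p p k k p k p p k
k x p k p k k x p k p k k x p k p k k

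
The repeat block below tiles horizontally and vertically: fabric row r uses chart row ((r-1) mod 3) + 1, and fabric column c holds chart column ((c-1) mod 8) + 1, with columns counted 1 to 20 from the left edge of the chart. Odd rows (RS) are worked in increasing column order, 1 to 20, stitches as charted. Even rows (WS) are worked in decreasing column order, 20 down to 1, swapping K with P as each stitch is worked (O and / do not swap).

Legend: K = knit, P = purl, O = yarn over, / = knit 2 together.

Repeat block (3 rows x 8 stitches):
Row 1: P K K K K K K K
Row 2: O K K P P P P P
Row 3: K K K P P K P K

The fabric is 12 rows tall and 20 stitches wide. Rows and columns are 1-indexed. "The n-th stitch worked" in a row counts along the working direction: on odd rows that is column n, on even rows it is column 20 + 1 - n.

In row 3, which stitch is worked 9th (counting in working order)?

Row 3: (3-1) mod 3 = 2, so use chart row 3. Odd row -> RS.
Chart row 3 tiled across columns 1-20: K K K P P K P K K K K P P K P K K K K P
RS row: no reversal, no swap; stitch n worked = column n.
Counting 9 along the worked row gives K.

== STITCH ==
K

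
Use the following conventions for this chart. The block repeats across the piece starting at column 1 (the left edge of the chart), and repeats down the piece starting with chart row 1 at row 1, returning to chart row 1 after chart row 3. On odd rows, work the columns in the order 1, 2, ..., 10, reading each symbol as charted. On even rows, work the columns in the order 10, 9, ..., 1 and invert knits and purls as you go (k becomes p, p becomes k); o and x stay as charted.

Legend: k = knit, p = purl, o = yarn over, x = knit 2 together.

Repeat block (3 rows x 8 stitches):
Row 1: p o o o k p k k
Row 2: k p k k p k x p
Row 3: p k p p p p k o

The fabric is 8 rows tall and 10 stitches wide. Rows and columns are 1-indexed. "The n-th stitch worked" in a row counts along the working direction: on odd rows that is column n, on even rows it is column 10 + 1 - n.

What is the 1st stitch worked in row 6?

== STITCH ==
p

Derivation:
For row 6: chart row = ((6-1) mod 3) + 1 = 3; this is a WS (even) row.
Chart row 3 tiled across columns 1-10: p k p p p p k o p k
WS: work from column 10 back to column 1 (reverse the tiled row), swapping k<->p (o and x unchanged).
Row 6 as worked: p k o p k k k k p k
The 1st stitch worked is p.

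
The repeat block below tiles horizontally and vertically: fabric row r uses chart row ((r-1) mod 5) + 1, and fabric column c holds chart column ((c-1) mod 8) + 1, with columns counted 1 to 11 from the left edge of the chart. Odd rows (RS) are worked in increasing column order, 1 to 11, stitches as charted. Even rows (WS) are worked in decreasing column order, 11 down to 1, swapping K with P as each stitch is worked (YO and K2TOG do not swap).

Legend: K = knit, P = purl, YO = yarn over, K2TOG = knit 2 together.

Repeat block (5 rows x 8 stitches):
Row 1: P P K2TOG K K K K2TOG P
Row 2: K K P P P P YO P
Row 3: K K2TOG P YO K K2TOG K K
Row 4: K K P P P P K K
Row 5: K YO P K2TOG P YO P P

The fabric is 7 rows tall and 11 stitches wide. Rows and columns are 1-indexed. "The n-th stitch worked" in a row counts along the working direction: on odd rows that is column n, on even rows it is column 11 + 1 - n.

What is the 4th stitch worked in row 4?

Row 4 uses chart row ((4-1) mod 5)+1 = 4. Row 4 is even, so WS.
Chart row 4 tiled across columns 1-11: K K P P P P K K K K P
Wrong side: read the tiled row from column 11 down to 1 and exchange K with P (leave YO, K2TOG).
Row 4 as worked: K P P P P K K K K P P
Counting 4 along the worked row gives P.

Result:
P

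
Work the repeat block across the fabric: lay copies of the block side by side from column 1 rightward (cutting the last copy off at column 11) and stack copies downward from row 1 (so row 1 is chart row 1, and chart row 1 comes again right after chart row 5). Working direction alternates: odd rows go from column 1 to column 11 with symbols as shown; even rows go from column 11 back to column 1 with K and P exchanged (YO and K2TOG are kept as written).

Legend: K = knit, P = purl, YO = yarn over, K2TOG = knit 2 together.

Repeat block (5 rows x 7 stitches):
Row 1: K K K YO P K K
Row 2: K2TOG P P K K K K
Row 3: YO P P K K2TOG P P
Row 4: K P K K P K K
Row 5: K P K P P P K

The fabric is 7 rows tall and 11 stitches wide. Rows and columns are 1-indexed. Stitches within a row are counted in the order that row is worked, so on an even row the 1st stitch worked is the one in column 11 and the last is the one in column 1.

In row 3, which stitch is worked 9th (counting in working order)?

Result:
P

Derivation:
For row 3: chart row = ((3-1) mod 5) + 1 = 3; this is a RS (odd) row.
Chart row 3 tiled across columns 1-11: YO P P K K2TOG P P YO P P K
RS: work column 1 to column 11, symbols as charted — the tiled row is the row as worked.
Stitch 9 in working order -> P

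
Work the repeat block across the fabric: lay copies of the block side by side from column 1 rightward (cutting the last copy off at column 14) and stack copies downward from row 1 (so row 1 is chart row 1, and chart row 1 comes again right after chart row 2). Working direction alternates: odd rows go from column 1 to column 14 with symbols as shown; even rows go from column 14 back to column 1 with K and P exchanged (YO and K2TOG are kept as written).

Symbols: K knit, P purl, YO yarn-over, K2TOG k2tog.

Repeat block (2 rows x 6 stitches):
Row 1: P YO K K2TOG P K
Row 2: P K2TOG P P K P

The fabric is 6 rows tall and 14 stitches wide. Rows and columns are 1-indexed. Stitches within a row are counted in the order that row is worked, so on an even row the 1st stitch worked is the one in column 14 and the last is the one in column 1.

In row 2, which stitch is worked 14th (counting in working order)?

Stitch:
K

Derivation:
Row 2 uses chart row ((2-1) mod 2)+1 = 2. Row 2 is even, so WS.
Chart row 2 tiled across columns 1-14: P K2TOG P P K P P K2TOG P P K P P K2TOG
Wrong side: read the tiled row from column 14 down to 1 and exchange K with P (leave YO, K2TOG).
Row 2 as worked: K2TOG K K P K K K2TOG K K P K K K2TOG K
The 14th stitch worked is K.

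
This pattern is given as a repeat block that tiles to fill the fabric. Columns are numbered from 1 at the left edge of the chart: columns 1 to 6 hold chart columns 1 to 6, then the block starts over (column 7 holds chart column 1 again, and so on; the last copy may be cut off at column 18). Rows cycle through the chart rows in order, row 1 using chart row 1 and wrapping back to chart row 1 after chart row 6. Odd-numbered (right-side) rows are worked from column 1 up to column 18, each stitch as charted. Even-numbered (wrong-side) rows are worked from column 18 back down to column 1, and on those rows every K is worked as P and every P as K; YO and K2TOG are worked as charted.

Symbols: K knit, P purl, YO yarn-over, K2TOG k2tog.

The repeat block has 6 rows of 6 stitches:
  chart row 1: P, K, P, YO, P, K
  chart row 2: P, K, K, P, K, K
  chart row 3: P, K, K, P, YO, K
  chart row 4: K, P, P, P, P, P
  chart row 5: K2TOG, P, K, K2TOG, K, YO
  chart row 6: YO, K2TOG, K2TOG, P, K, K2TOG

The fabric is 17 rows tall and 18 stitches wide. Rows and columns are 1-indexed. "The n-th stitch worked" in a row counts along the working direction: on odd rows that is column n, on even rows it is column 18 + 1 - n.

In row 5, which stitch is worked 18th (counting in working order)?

Result:
YO

Derivation:
Row 5 uses chart row ((5-1) mod 6)+1 = 5. Row 5 is odd, so RS.
Chart row 5 tiled across columns 1-18: K2TOG P K K2TOG K YO K2TOG P K K2TOG K YO K2TOG P K K2TOG K YO
RS: work column 1 to column 18, symbols as charted — the tiled row is the row as worked.
Counting 18 along the worked row gives YO.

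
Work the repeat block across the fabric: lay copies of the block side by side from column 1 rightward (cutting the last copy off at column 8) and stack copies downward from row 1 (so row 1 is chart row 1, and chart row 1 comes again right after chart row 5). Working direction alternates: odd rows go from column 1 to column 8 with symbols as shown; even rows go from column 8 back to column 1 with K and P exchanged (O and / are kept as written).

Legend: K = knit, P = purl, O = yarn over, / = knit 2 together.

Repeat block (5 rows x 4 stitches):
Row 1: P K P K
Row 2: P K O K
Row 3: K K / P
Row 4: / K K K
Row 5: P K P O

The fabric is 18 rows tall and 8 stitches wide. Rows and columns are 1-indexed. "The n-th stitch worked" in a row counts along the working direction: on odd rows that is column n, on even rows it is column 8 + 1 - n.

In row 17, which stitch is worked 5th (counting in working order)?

Row 17 uses chart row ((17-1) mod 5)+1 = 2. Row 17 is odd, so RS.
Chart row 2 tiled across columns 1-8: P K O K P K O K
Right side: take the tiled row as-is (worked left to right from column 1).
The 5th stitch worked is P.

Stitch:
P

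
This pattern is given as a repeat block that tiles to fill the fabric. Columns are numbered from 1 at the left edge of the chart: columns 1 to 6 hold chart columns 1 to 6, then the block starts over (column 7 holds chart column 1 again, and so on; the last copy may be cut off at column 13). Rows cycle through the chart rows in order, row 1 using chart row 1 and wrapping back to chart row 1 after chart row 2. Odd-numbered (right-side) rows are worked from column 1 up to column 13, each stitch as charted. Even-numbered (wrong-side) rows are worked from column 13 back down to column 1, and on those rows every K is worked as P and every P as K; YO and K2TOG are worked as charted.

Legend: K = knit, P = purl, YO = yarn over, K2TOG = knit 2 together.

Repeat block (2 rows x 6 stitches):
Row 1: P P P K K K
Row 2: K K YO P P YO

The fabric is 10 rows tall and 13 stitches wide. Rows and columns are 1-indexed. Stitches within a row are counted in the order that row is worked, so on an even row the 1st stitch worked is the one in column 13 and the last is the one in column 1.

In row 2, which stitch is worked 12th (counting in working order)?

Row 2 uses chart row ((2-1) mod 2)+1 = 2. Row 2 is even, so WS.
Chart row 2 tiled across columns 1-13: K K YO P P YO K K YO P P YO K
Wrong side: read the tiled row from column 13 down to 1 and exchange K with P (leave YO, K2TOG).
Row 2 as worked: P YO K K YO P P YO K K YO P P
Stitch 12 in working order -> P

Result:
P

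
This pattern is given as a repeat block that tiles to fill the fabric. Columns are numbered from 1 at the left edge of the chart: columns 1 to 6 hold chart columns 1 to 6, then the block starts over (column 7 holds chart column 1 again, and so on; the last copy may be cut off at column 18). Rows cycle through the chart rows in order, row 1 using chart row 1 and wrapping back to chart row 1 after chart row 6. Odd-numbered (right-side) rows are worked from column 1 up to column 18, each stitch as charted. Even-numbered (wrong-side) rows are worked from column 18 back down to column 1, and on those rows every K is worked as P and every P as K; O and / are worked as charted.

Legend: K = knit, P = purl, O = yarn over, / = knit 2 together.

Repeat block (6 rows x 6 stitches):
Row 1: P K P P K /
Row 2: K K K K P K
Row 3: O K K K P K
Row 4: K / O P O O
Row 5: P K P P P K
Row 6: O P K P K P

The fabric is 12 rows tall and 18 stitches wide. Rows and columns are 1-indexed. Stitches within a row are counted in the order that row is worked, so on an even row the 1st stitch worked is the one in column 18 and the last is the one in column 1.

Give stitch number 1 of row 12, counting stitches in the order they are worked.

Result:
K

Derivation:
For row 12: chart row = ((12-1) mod 6) + 1 = 6; this is a WS (even) row.
Chart row 6 tiled across columns 1-18: O P K P K P O P K P K P O P K P K P
WS row: flip the tiled sequence (start at column 18) and apply K<->P; O and / stay.
Row 12 as worked: K P K P K O K P K P K O K P K P K O
The 1st stitch worked is K.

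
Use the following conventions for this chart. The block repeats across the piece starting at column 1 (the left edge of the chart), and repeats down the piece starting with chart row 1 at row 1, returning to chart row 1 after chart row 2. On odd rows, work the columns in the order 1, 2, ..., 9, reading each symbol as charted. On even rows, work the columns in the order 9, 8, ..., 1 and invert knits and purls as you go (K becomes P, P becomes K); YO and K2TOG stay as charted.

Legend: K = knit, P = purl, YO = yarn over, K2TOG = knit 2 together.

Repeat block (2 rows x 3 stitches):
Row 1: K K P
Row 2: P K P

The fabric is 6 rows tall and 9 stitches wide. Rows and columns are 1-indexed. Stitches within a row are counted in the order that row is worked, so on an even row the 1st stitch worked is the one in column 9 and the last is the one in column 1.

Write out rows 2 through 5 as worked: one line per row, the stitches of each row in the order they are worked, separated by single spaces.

Row 2: chart row 2, WS - tiled (columns 1-9): P K P P K P P K P; work from column 9 back to 1 with K<->P swapped.
Row 3: chart row 1, RS - tile across columns 1-9 and work as-is.
Row 4: chart row 2, WS - tiled (columns 1-9): P K P P K P P K P; work from column 9 back to 1 with K<->P swapped.
Row 5: chart row 1, RS - tile across columns 1-9 and work as-is.

== ROWS AS WORKED ==
K P K K P K K P K
K K P K K P K K P
K P K K P K K P K
K K P K K P K K P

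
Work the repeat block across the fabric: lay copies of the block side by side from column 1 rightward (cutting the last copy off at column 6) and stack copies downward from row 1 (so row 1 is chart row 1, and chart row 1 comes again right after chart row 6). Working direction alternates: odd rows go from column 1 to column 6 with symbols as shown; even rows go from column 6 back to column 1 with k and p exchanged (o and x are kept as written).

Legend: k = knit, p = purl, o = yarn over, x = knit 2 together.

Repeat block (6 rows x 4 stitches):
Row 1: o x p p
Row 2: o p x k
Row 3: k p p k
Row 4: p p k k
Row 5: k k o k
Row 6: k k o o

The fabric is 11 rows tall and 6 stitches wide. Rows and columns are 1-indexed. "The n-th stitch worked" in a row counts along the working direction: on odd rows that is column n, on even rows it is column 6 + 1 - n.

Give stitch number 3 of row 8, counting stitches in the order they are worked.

Row 8: (8-1) mod 6 = 1, so use chart row 2. Even row -> WS.
Chart row 2 tiled across columns 1-6: o p x k o p
WS row: flip the tiled sequence (start at column 6) and apply k<->p; o and x stay.
Row 8 as worked: k o p x k o
Stitch 3 in working order -> p

== STITCH ==
p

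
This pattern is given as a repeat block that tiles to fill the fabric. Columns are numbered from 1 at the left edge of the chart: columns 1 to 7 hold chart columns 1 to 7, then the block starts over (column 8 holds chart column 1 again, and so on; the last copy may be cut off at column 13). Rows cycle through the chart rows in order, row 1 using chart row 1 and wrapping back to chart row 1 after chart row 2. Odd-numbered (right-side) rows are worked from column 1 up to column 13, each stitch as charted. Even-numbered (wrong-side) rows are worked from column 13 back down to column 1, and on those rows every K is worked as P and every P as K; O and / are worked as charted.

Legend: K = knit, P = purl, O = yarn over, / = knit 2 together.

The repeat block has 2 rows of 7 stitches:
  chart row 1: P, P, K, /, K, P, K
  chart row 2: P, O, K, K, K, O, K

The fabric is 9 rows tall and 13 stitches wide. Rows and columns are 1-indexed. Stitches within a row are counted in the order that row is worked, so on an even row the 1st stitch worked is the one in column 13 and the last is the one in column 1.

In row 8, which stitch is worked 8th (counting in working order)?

Stitch:
O

Derivation:
Row 8 uses chart row ((8-1) mod 2)+1 = 2. Row 8 is even, so WS.
Chart row 2 tiled across columns 1-13: P O K K K O K P O K K K O
WS: work from column 13 back to column 1 (reverse the tiled row), swapping K<->P (O and / unchanged).
Row 8 as worked: O P P P O K P O P P P O K
Counting 8 along the worked row gives O.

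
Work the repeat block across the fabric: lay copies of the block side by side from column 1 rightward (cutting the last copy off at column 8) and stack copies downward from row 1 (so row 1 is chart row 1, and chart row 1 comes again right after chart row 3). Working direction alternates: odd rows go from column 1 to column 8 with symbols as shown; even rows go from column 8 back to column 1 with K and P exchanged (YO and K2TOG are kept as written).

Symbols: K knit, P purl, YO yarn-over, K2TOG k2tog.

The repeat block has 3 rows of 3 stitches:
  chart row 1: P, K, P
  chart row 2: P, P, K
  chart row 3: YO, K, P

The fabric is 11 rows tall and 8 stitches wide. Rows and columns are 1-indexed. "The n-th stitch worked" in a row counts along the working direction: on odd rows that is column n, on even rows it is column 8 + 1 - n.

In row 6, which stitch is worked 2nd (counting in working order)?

Stitch:
YO

Derivation:
For row 6: chart row = ((6-1) mod 3) + 1 = 3; this is a WS (even) row.
Chart row 3 tiled across columns 1-8: YO K P YO K P YO K
Wrong side: read the tiled row from column 8 down to 1 and exchange K with P (leave YO, K2TOG).
Row 6 as worked: P YO K P YO K P YO
The 2nd stitch worked is YO.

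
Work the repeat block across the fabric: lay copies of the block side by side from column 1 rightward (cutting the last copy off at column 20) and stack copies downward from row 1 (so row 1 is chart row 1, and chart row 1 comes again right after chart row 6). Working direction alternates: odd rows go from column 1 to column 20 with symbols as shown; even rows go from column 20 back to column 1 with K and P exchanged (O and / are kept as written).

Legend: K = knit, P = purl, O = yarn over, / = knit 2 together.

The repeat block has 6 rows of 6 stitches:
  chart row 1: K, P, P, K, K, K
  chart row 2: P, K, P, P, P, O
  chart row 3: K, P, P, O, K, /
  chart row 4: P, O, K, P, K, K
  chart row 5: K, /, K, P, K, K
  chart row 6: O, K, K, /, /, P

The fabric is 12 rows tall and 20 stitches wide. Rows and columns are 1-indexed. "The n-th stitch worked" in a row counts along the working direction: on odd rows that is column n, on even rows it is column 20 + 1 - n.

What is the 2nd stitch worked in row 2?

== STITCH ==
K

Derivation:
Row 2 uses chart row ((2-1) mod 6)+1 = 2. Row 2 is even, so WS.
Chart row 2 tiled across columns 1-20: P K P P P O P K P P P O P K P P P O P K
WS: work from column 20 back to column 1 (reverse the tiled row), swapping K<->P (O and / unchanged).
Row 2 as worked: P K O K K K P K O K K K P K O K K K P K
Counting 2 along the worked row gives K.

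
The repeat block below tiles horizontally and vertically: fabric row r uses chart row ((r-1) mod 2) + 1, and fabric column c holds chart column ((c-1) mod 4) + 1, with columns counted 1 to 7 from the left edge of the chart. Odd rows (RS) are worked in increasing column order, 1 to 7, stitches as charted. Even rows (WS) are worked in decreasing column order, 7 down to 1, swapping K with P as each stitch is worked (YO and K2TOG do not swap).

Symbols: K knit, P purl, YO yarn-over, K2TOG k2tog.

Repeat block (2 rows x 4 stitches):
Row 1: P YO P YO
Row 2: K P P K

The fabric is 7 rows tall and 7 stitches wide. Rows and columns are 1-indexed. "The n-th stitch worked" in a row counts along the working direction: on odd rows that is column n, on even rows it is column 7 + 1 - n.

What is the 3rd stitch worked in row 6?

Row 6: (6-1) mod 2 = 1, so use chart row 2. Even row -> WS.
Chart row 2 tiled across columns 1-7: K P P K K P P
Wrong side: read the tiled row from column 7 down to 1 and exchange K with P (leave YO, K2TOG).
Row 6 as worked: K K P P K K P
Stitch 3 in working order -> P

Stitch:
P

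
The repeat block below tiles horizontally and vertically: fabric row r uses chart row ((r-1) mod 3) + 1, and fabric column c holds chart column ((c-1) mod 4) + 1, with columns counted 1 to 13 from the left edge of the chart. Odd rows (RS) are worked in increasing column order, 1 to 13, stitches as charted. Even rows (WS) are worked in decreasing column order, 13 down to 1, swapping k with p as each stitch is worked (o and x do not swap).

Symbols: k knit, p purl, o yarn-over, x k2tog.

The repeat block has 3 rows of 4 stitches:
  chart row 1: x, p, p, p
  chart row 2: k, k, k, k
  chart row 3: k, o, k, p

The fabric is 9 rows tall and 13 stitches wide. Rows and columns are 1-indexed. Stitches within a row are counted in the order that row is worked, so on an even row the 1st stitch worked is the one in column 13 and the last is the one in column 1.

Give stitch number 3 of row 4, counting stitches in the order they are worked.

For row 4: chart row = ((4-1) mod 3) + 1 = 1; this is a WS (even) row.
Chart row 1 tiled across columns 1-13: x p p p x p p p x p p p x
Wrong side: read the tiled row from column 13 down to 1 and exchange k with p (leave o, x).
Row 4 as worked: x k k k x k k k x k k k x
Counting 3 along the worked row gives k.

== STITCH ==
k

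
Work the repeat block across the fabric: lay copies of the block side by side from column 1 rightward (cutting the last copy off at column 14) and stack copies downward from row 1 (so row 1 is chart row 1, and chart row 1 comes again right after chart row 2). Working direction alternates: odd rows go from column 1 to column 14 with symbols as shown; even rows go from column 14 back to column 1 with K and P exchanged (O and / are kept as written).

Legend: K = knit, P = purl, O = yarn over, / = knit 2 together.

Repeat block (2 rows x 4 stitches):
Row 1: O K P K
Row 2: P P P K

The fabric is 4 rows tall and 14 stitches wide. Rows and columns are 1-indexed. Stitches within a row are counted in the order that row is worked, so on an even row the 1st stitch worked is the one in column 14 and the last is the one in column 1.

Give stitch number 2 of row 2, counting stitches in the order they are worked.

For row 2: chart row = ((2-1) mod 2) + 1 = 2; this is a WS (even) row.
Chart row 2 tiled across columns 1-14: P P P K P P P K P P P K P P
WS row: flip the tiled sequence (start at column 14) and apply K<->P; O and / stay.
Row 2 as worked: K K P K K K P K K K P K K K
The 2nd stitch worked is K.

== STITCH ==
K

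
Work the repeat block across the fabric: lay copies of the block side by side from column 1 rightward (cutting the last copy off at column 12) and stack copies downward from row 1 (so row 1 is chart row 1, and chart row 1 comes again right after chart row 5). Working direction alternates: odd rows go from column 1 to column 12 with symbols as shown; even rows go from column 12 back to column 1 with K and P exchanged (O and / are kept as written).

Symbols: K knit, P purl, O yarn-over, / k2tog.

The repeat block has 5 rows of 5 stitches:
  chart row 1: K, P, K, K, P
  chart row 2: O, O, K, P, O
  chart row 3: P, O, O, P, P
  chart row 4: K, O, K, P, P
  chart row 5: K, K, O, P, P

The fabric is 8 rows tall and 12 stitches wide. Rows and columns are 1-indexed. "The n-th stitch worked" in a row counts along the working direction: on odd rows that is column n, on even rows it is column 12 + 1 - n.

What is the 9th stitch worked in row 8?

Row 8 uses chart row ((8-1) mod 5)+1 = 3. Row 8 is even, so WS.
Chart row 3 tiled across columns 1-12: P O O P P P O O P P P O
WS row: flip the tiled sequence (start at column 12) and apply K<->P; O and / stay.
Row 8 as worked: O K K K O O K K K O O K
Counting 9 along the worked row gives K.

Stitch:
K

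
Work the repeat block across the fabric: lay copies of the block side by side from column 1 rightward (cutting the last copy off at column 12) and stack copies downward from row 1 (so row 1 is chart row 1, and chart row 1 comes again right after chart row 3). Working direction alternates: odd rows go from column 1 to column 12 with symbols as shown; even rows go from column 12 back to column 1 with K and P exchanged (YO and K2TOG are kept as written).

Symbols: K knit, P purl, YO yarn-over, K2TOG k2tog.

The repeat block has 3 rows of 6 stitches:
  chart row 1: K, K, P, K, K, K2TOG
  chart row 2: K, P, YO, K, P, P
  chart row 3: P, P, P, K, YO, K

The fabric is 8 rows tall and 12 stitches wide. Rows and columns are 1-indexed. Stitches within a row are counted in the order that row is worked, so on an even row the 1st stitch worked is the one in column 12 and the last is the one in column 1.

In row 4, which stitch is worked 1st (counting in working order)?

Row 4: (4-1) mod 3 = 0, so use chart row 1. Even row -> WS.
Chart row 1 tiled across columns 1-12: K K P K K K2TOG K K P K K K2TOG
Wrong side: read the tiled row from column 12 down to 1 and exchange K with P (leave YO, K2TOG).
Row 4 as worked: K2TOG P P K P P K2TOG P P K P P
The 1st stitch worked is K2TOG.

Result:
K2TOG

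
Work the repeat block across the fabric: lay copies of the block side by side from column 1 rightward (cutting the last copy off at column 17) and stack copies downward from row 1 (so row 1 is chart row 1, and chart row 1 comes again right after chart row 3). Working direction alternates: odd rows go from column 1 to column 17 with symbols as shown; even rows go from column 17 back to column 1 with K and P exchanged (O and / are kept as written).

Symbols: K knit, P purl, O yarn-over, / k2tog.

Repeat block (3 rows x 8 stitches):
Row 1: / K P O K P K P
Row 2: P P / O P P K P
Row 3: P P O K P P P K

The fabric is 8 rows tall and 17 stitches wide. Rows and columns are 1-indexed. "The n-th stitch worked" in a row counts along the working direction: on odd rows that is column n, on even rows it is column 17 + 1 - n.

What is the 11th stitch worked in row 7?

Row 7 uses chart row ((7-1) mod 3)+1 = 1. Row 7 is odd, so RS.
Chart row 1 tiled across columns 1-17: / K P O K P K P / K P O K P K P /
Right side: take the tiled row as-is (worked left to right from column 1).
Counting 11 along the worked row gives P.

Stitch:
P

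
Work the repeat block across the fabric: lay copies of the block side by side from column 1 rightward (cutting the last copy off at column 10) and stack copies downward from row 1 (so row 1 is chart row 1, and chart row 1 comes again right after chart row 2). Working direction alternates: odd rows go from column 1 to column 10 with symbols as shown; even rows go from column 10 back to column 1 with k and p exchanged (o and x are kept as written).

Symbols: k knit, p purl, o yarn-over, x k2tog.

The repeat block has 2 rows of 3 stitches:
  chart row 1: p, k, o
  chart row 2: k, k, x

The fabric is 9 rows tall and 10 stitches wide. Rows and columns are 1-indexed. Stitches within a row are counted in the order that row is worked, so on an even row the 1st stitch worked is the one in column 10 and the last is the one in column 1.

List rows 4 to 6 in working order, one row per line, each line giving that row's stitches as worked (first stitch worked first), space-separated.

Row 4: chart row 2, WS - tiled (columns 1-10): k k x k k x k k x k; work from column 10 back to 1 with k<->p swapped.
Row 5: chart row 1, RS - tile across columns 1-10 and work as-is.
Row 6: chart row 2, WS - tiled (columns 1-10): k k x k k x k k x k; work from column 10 back to 1 with k<->p swapped.

== ROWS AS WORKED ==
p x p p x p p x p p
p k o p k o p k o p
p x p p x p p x p p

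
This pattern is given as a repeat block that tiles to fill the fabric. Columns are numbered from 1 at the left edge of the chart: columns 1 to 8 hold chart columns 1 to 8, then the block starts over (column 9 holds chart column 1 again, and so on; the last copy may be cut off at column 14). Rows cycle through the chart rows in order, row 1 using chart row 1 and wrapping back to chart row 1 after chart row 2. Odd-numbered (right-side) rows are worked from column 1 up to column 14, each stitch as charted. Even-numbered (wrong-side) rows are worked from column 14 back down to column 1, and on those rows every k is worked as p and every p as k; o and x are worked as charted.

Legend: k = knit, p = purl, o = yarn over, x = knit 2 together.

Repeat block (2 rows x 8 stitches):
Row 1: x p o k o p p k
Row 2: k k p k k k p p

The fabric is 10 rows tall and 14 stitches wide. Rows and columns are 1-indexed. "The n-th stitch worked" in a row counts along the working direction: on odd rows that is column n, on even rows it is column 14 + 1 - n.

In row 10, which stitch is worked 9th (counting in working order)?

== STITCH ==
p

Derivation:
For row 10: chart row = ((10-1) mod 2) + 1 = 2; this is a WS (even) row.
Chart row 2 tiled across columns 1-14: k k p k k k p p k k p k k k
WS row: flip the tiled sequence (start at column 14) and apply k<->p; o and x stay.
Row 10 as worked: p p p k p p k k p p p k p p
Stitch 9 in working order -> p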